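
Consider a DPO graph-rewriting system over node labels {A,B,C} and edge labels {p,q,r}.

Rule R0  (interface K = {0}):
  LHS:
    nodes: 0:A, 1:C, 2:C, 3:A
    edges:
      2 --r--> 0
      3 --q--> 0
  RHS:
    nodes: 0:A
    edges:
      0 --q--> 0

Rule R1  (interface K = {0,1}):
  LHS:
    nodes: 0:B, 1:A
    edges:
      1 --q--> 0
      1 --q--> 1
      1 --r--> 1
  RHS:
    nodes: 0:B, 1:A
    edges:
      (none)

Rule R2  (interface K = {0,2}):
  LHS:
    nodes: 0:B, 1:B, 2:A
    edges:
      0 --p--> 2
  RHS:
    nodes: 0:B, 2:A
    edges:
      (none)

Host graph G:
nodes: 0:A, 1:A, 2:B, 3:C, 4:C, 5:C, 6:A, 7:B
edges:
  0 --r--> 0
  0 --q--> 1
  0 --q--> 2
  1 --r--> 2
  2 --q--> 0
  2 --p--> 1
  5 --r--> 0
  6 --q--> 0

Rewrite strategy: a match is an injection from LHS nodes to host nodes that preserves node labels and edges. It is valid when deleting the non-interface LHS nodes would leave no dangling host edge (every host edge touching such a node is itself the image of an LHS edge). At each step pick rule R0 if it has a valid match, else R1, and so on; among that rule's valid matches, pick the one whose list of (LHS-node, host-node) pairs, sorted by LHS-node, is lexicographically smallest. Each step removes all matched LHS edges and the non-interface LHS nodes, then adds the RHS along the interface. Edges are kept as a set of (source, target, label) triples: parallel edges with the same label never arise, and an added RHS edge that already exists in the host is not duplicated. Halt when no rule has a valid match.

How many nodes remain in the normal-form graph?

[0] host  ⇒  8 nodes, 8 edges  {0-r->0 0-q->1 0-q->2 1-r->2 2-q->0 2-p->1 5-r->0 6-q->0}
[1] R0 @ {0↦0, 1↦3, 2↦5, 3↦6}  ⇒  5 nodes, 7 edges  {0-q->0 0-r->0 0-q->1 0-q->2 1-r->2 2-q->0 2-p->1}
[2] R1 @ {0↦2, 1↦0}  ⇒  5 nodes, 4 edges  {0-q->1 1-r->2 2-q->0 2-p->1}
[3] R2 @ {0↦2, 1↦7, 2↦1}  ⇒  4 nodes, 3 edges  {0-q->1 1-r->2 2-q->0}
final graph: no rule applies after step 3
NF nodes: {0:A, 1:A, 2:B, 4:C}

Answer: 4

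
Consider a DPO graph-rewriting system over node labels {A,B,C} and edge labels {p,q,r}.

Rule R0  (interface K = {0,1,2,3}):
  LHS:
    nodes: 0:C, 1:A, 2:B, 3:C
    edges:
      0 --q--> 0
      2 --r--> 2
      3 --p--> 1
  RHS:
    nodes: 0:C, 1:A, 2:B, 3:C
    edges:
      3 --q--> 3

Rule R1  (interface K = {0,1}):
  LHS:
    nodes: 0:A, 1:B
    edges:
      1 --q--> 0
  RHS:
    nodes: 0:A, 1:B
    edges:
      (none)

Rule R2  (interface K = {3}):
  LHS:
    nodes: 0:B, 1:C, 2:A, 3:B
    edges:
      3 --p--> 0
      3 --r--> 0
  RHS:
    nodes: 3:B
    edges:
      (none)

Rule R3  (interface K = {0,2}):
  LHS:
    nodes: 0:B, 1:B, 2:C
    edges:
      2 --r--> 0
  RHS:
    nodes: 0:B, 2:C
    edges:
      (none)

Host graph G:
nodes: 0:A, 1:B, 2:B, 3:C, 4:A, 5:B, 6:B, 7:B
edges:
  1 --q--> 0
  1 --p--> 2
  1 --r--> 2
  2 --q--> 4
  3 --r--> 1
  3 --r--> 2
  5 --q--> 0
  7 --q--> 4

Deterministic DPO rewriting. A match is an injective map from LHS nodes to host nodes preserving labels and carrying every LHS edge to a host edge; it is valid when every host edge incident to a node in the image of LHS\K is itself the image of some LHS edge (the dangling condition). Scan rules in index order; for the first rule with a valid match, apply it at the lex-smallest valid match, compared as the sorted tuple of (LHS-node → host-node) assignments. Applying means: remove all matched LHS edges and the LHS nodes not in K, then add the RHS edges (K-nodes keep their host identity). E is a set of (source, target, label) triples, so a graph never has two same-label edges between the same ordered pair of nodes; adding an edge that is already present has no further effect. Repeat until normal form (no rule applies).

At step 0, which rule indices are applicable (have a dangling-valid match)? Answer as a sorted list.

Answer: [R1,R3]

Rewrite trace:
R0: no valid match — LHS pattern not found
R1: 4 valid matches — {0↦0, 1↦1}, {0↦0, 1↦5}, {0↦4, 1↦2} (+1 more)
R2: no valid match — 2 raw matches, all fail dangling condition
R3: 2 valid matches — {0↦1, 1↦6, 2↦3}, {0↦2, 1↦6, 2↦3}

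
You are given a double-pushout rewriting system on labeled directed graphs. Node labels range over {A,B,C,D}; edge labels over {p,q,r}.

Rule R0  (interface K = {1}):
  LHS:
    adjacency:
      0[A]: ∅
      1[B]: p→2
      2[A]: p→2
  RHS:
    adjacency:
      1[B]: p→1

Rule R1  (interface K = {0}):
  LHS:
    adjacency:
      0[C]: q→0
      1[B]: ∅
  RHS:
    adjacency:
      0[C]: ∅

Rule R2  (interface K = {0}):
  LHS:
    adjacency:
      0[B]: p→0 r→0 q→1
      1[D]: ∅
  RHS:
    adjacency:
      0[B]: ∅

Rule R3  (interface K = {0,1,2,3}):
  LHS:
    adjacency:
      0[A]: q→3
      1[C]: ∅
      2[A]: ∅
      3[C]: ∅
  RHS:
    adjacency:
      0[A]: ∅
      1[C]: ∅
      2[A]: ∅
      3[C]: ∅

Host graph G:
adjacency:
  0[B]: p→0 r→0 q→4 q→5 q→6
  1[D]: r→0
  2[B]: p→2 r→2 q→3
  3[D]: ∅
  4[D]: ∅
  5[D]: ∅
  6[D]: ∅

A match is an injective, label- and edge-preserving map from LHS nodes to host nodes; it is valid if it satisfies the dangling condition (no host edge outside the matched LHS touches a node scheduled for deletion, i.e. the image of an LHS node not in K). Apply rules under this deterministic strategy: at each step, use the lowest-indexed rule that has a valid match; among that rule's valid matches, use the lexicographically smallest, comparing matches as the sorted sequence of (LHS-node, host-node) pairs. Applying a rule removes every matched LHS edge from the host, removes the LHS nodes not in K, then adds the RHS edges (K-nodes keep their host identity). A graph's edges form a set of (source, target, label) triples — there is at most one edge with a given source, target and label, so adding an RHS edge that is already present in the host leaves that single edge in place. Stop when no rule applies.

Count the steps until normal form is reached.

Answer: 2

Steps:
start.  V:7 E:9  edges: 0-p->0 0-r->0 0-q->4 0-q->5 0-q->6 1-r->0 2-p->2 2-r->2 2-q->3
1. fire R2 via {0↦0, 1↦4}  →  V:6 E:6  edges: 0-q->5 0-q->6 1-r->0 2-p->2 2-r->2 2-q->3
2. fire R2 via {0↦2, 1↦3}  →  V:5 E:3  edges: 0-q->5 0-q->6 1-r->0
halt: no rule applies after step 2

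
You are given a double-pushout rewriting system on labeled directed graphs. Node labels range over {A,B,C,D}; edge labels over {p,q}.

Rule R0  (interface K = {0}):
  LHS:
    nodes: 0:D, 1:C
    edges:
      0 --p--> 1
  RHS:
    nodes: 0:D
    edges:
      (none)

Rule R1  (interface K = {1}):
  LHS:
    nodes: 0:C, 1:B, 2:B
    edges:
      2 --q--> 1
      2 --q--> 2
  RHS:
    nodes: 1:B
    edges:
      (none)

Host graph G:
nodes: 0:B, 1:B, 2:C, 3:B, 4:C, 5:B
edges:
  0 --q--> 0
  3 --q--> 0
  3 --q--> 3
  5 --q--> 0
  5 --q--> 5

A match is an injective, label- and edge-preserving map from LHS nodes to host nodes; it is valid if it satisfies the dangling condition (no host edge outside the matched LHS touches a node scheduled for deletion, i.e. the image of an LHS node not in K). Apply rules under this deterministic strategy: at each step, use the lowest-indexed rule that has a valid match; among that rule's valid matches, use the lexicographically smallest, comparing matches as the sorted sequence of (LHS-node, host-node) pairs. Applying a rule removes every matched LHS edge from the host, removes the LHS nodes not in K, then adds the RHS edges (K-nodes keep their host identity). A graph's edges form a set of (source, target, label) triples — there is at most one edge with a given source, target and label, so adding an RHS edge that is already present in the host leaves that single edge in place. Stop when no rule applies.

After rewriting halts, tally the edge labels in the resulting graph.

[0] host  ⇒  6 nodes, 5 edges  {0-q->0 3-q->0 3-q->3 5-q->0 5-q->5}
[1] R1 @ {0↦2, 1↦0, 2↦3}  ⇒  4 nodes, 3 edges  {0-q->0 5-q->0 5-q->5}
[2] R1 @ {0↦4, 1↦0, 2↦5}  ⇒  2 nodes, 1 edges  {0-q->0}
final graph: no rule applies after step 2
NF edges: [(0, 0, 'q')]

Answer: q:1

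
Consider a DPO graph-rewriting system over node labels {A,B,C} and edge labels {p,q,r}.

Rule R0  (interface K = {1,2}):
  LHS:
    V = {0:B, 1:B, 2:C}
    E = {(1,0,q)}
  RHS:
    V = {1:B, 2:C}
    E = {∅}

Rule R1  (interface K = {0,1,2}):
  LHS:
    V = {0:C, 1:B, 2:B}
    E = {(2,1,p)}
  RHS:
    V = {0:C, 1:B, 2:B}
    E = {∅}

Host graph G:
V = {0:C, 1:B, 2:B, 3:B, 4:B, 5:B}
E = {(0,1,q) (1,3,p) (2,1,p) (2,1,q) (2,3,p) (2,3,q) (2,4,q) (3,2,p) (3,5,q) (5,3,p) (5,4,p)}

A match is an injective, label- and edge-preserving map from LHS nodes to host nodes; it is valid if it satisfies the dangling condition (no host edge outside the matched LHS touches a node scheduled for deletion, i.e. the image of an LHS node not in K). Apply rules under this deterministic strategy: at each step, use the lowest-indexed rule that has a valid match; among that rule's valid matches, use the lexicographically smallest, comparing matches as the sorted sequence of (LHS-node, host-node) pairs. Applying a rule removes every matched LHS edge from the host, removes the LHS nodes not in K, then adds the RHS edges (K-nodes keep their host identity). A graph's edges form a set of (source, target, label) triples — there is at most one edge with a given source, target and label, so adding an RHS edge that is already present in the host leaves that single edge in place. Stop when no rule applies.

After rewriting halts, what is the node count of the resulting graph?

[0] host  ⇒  6 nodes, 11 edges  {0-q->1 1-p->3 2-p->1 2-q->1 2-p->3 2-q->3 2-q->4 3-p->2 3-q->5 5-p->3 5-p->4}
[1] R1 @ {0↦0, 1↦1, 2↦2}  ⇒  6 nodes, 10 edges  {0-q->1 1-p->3 2-q->1 2-p->3 2-q->3 2-q->4 3-p->2 3-q->5 5-p->3 5-p->4}
[2] R1 @ {0↦0, 1↦2, 2↦3}  ⇒  6 nodes, 9 edges  {0-q->1 1-p->3 2-q->1 2-p->3 2-q->3 2-q->4 3-q->5 5-p->3 5-p->4}
[3] R1 @ {0↦0, 1↦3, 2↦1}  ⇒  6 nodes, 8 edges  {0-q->1 2-q->1 2-p->3 2-q->3 2-q->4 3-q->5 5-p->3 5-p->4}
[4] R1 @ {0↦0, 1↦3, 2↦2}  ⇒  6 nodes, 7 edges  {0-q->1 2-q->1 2-q->3 2-q->4 3-q->5 5-p->3 5-p->4}
[5] R1 @ {0↦0, 1↦3, 2↦5}  ⇒  6 nodes, 6 edges  {0-q->1 2-q->1 2-q->3 2-q->4 3-q->5 5-p->4}
[6] R1 @ {0↦0, 1↦4, 2↦5}  ⇒  6 nodes, 5 edges  {0-q->1 2-q->1 2-q->3 2-q->4 3-q->5}
[7] R0 @ {0↦4, 1↦2, 2↦0}  ⇒  5 nodes, 4 edges  {0-q->1 2-q->1 2-q->3 3-q->5}
[8] R0 @ {0↦5, 1↦3, 2↦0}  ⇒  4 nodes, 3 edges  {0-q->1 2-q->1 2-q->3}
[9] R0 @ {0↦3, 1↦2, 2↦0}  ⇒  3 nodes, 2 edges  {0-q->1 2-q->1}
normal form: no rule applies after step 9
NF nodes: {0:C, 1:B, 2:B}

Answer: 3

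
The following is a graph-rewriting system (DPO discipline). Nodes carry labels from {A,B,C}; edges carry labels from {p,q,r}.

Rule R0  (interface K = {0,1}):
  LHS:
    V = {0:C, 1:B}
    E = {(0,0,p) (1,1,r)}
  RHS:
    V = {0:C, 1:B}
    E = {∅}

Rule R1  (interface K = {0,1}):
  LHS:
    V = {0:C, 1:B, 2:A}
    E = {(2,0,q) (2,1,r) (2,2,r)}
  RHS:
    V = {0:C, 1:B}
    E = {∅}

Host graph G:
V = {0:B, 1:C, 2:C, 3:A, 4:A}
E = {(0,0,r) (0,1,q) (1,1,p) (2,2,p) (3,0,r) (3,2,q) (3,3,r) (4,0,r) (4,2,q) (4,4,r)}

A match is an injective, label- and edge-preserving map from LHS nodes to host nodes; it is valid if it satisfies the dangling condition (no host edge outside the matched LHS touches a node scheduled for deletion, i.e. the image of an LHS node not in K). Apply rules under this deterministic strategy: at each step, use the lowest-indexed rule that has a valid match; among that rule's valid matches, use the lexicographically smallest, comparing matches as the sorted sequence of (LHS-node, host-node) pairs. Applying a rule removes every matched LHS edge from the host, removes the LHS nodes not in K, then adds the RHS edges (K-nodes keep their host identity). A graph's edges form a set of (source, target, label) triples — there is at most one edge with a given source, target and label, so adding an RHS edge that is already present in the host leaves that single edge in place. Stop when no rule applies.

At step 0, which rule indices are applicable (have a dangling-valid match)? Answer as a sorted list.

R0: 2 valid matches — {0↦1, 1↦0}, {0↦2, 1↦0}
R1: 2 valid matches — {0↦2, 1↦0, 2↦3}, {0↦2, 1↦0, 2↦4}

Answer: [R0,R1]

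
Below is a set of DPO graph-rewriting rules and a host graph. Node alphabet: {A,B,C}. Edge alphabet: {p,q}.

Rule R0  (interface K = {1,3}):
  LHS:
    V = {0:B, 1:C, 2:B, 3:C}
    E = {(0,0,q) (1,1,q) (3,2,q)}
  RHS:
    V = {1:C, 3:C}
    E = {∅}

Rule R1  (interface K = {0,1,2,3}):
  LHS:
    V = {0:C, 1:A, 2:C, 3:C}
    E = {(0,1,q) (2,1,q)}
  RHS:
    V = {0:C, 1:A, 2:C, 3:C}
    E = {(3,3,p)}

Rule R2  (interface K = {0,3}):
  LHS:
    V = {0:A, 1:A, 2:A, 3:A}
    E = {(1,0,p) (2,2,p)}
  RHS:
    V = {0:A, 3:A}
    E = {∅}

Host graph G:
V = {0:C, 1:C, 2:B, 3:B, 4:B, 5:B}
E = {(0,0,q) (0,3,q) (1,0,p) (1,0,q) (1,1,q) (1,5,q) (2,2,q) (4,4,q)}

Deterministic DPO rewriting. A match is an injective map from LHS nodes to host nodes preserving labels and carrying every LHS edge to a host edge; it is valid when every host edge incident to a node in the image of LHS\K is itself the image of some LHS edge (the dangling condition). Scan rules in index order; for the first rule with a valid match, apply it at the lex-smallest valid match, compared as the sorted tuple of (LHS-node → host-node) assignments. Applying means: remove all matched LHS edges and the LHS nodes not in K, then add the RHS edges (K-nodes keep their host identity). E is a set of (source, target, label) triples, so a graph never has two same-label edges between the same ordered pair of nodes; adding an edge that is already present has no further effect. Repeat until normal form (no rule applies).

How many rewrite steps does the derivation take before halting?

Answer: 2

Derivation:
initial: |V|=6 |E|=8  E = 0-q->0 0-q->3 1-p->0 1-q->0 1-q->1 1-q->5 2-q->2 4-q->4
step 1: apply R0 at {0↦2, 1↦0, 2↦5, 3↦1}  → |V|=4 |E|=5  E = 0-q->3 1-p->0 1-q->0 1-q->1 4-q->4
step 2: apply R0 at {0↦4, 1↦1, 2↦3, 3↦0}  → |V|=2 |E|=2  E = 1-p->0 1-q->0
normal form: no rule applies after step 2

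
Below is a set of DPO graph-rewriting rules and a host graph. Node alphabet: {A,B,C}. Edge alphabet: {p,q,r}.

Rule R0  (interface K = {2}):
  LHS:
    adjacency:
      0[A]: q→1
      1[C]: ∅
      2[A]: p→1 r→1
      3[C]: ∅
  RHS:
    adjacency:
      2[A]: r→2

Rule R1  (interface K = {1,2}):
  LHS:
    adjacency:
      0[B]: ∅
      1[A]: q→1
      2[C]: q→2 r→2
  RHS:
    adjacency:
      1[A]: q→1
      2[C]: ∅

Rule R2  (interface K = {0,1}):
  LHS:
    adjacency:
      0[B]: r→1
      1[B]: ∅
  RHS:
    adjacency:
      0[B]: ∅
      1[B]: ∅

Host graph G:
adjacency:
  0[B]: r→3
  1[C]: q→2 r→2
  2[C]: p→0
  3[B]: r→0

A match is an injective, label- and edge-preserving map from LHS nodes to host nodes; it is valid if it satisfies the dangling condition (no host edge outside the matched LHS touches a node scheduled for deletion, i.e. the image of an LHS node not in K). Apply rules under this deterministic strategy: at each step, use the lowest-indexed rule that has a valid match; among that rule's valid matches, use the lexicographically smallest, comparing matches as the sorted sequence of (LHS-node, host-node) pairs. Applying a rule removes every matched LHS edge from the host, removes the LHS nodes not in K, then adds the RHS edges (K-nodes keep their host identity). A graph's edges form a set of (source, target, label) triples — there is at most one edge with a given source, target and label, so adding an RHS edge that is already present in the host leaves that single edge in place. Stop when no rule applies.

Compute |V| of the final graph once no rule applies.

Answer: 4

Steps:
[0] host  ⇒  4 nodes, 5 edges  {0-r->3 1-q->2 1-r->2 2-p->0 3-r->0}
[1] R2 @ {0↦0, 1↦3}  ⇒  4 nodes, 4 edges  {1-q->2 1-r->2 2-p->0 3-r->0}
[2] R2 @ {0↦3, 1↦0}  ⇒  4 nodes, 3 edges  {1-q->2 1-r->2 2-p->0}
halt: no rule applies after step 2
NF nodes: {0:B, 1:C, 2:C, 3:B}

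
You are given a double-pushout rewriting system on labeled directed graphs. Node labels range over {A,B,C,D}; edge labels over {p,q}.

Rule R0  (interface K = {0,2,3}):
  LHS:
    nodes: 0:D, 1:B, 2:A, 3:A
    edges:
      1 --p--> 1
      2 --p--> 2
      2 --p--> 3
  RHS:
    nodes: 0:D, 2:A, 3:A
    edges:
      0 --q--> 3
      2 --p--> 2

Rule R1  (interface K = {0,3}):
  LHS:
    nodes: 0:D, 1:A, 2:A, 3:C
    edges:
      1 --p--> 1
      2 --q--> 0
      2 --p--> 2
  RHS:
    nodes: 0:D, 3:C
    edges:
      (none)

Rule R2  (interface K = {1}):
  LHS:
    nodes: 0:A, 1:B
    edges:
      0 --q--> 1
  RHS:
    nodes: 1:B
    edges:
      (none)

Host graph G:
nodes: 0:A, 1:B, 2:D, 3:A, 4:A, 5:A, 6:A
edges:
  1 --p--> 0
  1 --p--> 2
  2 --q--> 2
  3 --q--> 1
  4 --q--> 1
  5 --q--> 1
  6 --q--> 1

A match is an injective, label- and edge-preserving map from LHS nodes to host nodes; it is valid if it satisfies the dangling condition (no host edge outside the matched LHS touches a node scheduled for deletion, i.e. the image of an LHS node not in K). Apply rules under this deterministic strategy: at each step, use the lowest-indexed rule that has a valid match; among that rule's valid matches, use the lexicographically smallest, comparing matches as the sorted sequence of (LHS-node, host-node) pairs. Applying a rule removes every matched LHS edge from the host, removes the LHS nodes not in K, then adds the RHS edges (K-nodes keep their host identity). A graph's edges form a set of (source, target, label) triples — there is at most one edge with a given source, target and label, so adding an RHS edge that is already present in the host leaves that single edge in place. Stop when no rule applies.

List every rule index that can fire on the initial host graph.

R0: no valid match — LHS pattern not found
R1: no valid match — LHS pattern not found
R2: 4 valid matches — {0↦3, 1↦1}, {0↦4, 1↦1}, {0↦5, 1↦1} (+1 more)

Answer: [R2]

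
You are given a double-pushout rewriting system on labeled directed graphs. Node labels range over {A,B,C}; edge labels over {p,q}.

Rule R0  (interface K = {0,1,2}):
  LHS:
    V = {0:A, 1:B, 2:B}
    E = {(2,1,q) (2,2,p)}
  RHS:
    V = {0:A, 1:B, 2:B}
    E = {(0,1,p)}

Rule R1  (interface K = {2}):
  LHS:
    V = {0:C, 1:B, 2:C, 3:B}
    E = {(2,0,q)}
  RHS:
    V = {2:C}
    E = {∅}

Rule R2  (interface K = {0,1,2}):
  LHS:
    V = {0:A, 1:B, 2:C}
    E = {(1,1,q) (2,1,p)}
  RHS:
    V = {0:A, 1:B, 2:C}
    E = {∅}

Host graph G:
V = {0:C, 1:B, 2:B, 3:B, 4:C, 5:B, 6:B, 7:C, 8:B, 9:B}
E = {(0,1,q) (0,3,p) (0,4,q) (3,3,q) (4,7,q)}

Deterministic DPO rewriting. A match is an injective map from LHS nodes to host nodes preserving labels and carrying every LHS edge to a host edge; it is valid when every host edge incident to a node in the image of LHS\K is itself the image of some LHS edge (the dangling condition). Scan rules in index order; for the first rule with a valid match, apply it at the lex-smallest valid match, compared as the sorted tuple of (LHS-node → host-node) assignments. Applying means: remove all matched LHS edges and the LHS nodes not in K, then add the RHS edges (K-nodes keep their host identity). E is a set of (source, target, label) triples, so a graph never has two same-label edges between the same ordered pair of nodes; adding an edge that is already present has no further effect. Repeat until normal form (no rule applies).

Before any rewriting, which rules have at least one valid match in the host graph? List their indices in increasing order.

R0: no valid match — LHS pattern not found
R1: 20 valid matches — {0↦7, 1↦2, 2↦4, 3↦5}, {0↦7, 1↦2, 2↦4, 3↦6}, {0↦7, 1↦2, 2↦4, 3↦8} (+17 more)
R2: no valid match — LHS pattern not found

Answer: [R1]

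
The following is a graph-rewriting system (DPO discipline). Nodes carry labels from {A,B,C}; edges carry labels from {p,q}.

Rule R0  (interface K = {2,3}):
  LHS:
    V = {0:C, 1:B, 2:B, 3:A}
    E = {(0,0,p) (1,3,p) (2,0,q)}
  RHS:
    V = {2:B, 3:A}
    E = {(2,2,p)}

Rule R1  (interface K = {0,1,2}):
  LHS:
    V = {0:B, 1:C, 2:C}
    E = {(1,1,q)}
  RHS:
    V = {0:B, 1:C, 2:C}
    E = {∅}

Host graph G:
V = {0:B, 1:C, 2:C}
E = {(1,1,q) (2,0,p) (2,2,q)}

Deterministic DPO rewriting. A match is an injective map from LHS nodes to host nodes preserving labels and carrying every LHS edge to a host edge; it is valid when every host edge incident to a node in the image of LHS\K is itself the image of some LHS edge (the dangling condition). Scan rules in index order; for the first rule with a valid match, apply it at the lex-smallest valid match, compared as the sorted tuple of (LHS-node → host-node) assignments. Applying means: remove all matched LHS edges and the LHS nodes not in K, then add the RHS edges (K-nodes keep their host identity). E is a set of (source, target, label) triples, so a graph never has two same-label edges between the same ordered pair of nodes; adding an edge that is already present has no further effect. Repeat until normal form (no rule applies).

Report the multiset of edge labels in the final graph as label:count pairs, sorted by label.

Answer: p:1

Derivation:
start.  V:3 E:3  edges: 1-q->1 2-p->0 2-q->2
1. fire R1 via {0↦0, 1↦1, 2↦2}  →  V:3 E:2  edges: 2-p->0 2-q->2
2. fire R1 via {0↦0, 1↦2, 2↦1}  →  V:3 E:1  edges: 2-p->0
normal form: no rule applies after step 2
NF edges: [(2, 0, 'p')]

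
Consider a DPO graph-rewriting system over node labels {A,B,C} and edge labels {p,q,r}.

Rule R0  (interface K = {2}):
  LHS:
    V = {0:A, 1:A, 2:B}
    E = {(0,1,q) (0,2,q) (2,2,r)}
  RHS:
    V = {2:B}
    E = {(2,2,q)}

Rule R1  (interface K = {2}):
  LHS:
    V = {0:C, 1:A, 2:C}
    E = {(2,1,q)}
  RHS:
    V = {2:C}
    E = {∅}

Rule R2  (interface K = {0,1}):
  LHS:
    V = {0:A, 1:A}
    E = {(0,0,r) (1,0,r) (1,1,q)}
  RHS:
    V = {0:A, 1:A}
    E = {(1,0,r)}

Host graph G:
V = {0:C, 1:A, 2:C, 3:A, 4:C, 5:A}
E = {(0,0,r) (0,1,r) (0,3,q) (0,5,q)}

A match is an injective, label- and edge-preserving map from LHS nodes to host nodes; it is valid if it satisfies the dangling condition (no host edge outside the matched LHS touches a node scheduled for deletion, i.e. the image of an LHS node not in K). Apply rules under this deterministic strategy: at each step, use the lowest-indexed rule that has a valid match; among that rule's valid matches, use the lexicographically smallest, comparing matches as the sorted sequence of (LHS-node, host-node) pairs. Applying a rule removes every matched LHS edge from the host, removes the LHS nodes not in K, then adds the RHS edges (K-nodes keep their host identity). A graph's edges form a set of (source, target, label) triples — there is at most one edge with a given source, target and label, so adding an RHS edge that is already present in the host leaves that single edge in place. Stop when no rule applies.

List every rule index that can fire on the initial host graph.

R0: no valid match — LHS pattern not found
R1: 4 valid matches — {0↦2, 1↦3, 2↦0}, {0↦2, 1↦5, 2↦0}, {0↦4, 1↦3, 2↦0} (+1 more)
R2: no valid match — LHS pattern not found

Answer: [R1]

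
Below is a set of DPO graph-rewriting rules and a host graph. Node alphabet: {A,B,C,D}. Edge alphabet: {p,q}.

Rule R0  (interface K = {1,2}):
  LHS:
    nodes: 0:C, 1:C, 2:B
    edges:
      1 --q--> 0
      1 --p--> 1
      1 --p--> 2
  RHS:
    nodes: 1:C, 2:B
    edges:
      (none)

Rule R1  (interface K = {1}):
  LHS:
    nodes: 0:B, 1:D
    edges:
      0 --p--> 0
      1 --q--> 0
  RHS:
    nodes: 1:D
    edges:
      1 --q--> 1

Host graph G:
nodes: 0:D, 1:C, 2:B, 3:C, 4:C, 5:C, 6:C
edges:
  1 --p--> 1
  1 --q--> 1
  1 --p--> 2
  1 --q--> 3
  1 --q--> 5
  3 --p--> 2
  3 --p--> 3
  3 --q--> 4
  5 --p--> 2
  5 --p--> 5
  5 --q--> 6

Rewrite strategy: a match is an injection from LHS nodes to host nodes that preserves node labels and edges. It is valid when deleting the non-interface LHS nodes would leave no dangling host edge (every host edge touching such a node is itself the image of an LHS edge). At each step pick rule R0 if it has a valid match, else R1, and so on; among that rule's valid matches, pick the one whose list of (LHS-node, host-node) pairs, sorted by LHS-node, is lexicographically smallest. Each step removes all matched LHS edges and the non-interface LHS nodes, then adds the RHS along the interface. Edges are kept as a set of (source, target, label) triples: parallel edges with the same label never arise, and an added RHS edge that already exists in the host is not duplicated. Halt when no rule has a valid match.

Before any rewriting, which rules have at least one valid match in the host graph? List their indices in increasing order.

Answer: [R0]

Steps:
R0: 2 valid matches — {0↦4, 1↦3, 2↦2}, {0↦6, 1↦5, 2↦2}
R1: no valid match — LHS pattern not found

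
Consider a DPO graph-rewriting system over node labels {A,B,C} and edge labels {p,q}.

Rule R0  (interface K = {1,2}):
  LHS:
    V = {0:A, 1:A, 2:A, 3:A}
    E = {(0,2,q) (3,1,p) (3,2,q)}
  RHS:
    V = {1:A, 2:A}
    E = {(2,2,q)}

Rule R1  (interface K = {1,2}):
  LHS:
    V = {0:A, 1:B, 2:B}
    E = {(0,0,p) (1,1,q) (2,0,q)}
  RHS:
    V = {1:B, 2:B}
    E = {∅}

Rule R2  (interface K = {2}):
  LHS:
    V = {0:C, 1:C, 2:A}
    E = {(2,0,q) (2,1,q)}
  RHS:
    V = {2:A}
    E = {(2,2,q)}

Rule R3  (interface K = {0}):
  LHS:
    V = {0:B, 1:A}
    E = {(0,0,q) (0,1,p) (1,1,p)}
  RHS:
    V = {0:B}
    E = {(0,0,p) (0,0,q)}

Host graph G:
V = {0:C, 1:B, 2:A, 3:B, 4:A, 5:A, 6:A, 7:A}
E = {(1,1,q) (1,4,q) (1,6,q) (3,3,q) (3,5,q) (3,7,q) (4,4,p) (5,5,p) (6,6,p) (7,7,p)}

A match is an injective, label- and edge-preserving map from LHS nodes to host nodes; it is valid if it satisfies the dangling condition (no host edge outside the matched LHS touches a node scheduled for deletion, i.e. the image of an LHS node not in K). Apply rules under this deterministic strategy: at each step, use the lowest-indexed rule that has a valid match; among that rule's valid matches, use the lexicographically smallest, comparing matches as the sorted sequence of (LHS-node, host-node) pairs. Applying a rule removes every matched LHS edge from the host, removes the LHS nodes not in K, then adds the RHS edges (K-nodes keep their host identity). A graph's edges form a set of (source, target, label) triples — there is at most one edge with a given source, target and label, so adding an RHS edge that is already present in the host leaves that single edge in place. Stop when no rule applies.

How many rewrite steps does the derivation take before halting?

Answer: 2

Derivation:
start.  V:8 E:10  edges: 1-q->1 1-q->4 1-q->6 3-q->3 3-q->5 3-q->7 4-p->4 5-p->5 6-p->6 7-p->7
1. fire R1 via {0↦4, 1↦3, 2↦1}  →  V:7 E:7  edges: 1-q->1 1-q->6 3-q->5 3-q->7 5-p->5 6-p->6 7-p->7
2. fire R1 via {0↦5, 1↦1, 2↦3}  →  V:6 E:4  edges: 1-q->6 3-q->7 6-p->6 7-p->7
final graph: no rule applies after step 2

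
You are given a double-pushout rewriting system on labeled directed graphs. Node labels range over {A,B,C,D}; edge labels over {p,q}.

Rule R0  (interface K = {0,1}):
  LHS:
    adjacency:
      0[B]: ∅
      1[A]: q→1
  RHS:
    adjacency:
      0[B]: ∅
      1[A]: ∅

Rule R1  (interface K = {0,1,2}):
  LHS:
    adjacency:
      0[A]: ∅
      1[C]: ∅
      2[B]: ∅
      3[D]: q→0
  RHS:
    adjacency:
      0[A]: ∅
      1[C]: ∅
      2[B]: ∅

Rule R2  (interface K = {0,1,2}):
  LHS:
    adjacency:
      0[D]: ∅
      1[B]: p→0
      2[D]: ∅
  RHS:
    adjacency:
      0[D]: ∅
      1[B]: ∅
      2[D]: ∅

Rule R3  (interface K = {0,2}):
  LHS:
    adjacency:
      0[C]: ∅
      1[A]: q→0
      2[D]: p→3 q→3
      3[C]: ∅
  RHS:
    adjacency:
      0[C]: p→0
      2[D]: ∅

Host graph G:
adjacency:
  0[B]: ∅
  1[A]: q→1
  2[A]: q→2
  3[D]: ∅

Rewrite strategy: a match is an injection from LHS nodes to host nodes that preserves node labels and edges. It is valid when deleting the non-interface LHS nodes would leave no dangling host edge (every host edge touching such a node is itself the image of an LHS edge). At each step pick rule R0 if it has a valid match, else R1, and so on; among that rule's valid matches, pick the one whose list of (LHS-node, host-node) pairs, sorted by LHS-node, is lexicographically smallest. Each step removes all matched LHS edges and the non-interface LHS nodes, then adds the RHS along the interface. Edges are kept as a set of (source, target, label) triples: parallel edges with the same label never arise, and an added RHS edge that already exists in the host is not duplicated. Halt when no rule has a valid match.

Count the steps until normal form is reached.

Answer: 2

Derivation:
start.  V:4 E:2  edges: 1-q->1 2-q->2
1. fire R0 via {0↦0, 1↦1}  →  V:4 E:1  edges: 2-q->2
2. fire R0 via {0↦0, 1↦2}  →  V:4 E:0  edges: ∅
final graph: no rule applies after step 2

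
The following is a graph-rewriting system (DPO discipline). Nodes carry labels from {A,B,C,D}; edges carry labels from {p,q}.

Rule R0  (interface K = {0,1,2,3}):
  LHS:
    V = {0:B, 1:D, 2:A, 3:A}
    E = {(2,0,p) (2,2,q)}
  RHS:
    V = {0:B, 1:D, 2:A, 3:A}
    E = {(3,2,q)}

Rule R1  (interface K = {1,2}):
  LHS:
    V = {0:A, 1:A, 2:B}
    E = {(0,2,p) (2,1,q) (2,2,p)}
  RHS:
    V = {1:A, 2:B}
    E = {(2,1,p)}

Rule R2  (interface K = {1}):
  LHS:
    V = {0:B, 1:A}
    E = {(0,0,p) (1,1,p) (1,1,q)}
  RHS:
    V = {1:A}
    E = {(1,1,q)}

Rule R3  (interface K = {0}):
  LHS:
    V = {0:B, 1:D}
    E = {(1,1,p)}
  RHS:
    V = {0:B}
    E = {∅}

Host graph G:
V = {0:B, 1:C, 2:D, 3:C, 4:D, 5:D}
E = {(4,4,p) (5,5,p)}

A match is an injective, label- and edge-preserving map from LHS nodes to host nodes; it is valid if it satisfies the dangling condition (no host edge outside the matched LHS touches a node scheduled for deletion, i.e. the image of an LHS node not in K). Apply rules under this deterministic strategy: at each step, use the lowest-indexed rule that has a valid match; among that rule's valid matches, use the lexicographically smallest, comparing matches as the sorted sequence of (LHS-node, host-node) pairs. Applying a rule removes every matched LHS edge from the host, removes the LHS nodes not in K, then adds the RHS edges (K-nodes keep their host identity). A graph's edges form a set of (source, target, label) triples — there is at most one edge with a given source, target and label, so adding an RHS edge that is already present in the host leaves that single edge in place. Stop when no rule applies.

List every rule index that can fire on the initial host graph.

Answer: [R3]

Derivation:
R0: no valid match — LHS pattern not found
R1: no valid match — LHS pattern not found
R2: no valid match — LHS pattern not found
R3: 2 valid matches — {0↦0, 1↦4}, {0↦0, 1↦5}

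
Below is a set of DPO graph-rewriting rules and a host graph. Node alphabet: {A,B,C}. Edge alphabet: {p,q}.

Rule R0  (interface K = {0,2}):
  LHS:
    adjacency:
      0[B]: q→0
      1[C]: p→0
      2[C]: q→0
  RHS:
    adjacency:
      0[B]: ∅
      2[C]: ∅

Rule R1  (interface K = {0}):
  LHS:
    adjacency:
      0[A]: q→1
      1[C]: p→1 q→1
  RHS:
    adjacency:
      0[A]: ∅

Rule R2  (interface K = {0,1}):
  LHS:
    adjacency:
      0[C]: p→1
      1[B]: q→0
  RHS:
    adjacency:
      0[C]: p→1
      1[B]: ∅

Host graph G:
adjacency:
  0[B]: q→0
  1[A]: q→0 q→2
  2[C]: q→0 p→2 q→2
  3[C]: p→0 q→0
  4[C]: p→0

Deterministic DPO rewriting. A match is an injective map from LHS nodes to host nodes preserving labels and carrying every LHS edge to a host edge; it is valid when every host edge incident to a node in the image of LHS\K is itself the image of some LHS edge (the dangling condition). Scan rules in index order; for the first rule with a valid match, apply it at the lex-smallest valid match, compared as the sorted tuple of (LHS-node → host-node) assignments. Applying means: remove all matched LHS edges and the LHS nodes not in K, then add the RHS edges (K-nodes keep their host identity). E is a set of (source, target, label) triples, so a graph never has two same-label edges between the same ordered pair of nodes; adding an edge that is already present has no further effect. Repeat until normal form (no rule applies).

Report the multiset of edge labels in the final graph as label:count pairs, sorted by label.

Answer: p:1 q:2

Rewrite trace:
[0] host  ⇒  5 nodes, 9 edges  {0-q->0 1-q->0 1-q->2 2-q->0 2-p->2 2-q->2 3-p->0 3-q->0 4-p->0}
[1] R0 @ {0↦0, 1↦4, 2↦2}  ⇒  4 nodes, 6 edges  {1-q->0 1-q->2 2-p->2 2-q->2 3-p->0 3-q->0}
[2] R1 @ {0↦1, 1↦2}  ⇒  3 nodes, 3 edges  {1-q->0 3-p->0 3-q->0}
halt: no rule applies after step 2
NF edges: [(1, 0, 'q'), (3, 0, 'p'), (3, 0, 'q')]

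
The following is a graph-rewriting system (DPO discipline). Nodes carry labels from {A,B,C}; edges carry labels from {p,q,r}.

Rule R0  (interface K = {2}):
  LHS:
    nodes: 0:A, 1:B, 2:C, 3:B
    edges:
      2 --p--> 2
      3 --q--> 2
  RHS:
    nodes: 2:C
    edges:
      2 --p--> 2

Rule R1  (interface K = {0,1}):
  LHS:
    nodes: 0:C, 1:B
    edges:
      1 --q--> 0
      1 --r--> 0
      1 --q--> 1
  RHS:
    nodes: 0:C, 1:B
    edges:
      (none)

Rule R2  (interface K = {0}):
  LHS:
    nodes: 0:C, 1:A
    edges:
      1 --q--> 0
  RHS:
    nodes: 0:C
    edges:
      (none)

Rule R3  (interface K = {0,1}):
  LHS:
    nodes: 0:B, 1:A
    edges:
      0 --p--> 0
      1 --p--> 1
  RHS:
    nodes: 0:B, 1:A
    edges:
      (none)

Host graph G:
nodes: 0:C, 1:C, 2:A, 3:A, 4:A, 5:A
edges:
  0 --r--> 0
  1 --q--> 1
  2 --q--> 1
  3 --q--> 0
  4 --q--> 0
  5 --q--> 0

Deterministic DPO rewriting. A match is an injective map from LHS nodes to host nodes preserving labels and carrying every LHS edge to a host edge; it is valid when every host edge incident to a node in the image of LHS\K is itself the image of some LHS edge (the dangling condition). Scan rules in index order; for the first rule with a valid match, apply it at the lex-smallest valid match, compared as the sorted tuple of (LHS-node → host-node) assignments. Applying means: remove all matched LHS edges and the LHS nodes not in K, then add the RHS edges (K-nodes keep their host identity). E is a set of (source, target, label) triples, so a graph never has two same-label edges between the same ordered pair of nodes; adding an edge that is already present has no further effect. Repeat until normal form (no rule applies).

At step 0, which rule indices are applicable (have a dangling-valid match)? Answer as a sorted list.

R0: no valid match — LHS pattern not found
R1: no valid match — LHS pattern not found
R2: 4 valid matches — {0↦0, 1↦3}, {0↦0, 1↦4}, {0↦0, 1↦5} (+1 more)
R3: no valid match — LHS pattern not found

Answer: [R2]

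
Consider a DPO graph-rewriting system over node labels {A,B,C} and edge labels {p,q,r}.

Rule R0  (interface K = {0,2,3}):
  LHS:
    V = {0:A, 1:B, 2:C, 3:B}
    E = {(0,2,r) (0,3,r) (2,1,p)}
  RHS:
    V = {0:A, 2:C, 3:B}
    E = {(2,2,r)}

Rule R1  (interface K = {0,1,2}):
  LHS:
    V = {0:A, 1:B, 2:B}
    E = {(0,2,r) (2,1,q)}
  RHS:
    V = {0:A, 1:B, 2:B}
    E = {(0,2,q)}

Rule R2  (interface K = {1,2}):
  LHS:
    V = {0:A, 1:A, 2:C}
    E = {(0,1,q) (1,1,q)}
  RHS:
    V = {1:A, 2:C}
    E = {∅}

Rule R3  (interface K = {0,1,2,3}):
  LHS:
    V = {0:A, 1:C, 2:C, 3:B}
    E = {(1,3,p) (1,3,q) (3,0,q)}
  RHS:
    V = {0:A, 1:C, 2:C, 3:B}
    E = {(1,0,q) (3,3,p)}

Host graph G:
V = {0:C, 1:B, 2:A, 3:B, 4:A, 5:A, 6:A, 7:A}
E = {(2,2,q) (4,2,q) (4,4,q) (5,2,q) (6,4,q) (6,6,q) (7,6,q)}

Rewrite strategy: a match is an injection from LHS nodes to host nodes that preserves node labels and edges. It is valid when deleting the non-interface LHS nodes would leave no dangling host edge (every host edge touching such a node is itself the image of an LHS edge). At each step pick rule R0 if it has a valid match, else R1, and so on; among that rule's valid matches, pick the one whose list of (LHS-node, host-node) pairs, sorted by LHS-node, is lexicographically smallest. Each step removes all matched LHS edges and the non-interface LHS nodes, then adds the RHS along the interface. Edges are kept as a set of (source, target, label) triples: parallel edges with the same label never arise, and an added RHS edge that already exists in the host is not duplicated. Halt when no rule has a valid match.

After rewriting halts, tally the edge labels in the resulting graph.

[0] host  ⇒  8 nodes, 7 edges  {2-q->2 4-q->2 4-q->4 5-q->2 6-q->4 6-q->6 7-q->6}
[1] R2 @ {0↦5, 1↦2, 2↦0}  ⇒  7 nodes, 5 edges  {4-q->2 4-q->4 6-q->4 6-q->6 7-q->6}
[2] R2 @ {0↦7, 1↦6, 2↦0}  ⇒  6 nodes, 3 edges  {4-q->2 4-q->4 6-q->4}
[3] R2 @ {0↦6, 1↦4, 2↦0}  ⇒  5 nodes, 1 edges  {4-q->2}
normal form: no rule applies after step 3
NF edges: [(4, 2, 'q')]

Answer: q:1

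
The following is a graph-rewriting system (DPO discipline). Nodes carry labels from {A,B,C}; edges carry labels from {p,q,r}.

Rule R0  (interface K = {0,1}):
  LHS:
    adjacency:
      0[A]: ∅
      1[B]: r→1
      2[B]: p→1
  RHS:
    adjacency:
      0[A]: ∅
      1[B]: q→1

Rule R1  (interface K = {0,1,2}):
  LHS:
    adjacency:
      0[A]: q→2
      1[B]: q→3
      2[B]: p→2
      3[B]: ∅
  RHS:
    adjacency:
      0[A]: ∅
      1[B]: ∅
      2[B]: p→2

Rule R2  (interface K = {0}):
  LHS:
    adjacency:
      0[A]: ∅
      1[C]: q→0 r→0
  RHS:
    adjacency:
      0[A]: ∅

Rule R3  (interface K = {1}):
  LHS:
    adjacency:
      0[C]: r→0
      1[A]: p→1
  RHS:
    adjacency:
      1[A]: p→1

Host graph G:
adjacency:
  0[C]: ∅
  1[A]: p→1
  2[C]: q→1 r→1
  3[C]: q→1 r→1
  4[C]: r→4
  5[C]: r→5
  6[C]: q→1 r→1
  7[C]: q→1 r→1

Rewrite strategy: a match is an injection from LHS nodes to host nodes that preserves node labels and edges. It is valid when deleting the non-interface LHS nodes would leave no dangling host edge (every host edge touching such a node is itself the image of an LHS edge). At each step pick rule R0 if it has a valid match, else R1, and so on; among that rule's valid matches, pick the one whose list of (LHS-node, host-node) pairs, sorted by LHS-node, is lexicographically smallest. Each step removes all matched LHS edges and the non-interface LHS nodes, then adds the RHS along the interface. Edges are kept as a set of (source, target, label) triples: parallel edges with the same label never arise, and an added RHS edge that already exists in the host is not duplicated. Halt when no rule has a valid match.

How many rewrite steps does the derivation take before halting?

[0] host  ⇒  8 nodes, 11 edges  {1-p->1 2-q->1 2-r->1 3-q->1 3-r->1 4-r->4 5-r->5 6-q->1 6-r->1 7-q->1 7-r->1}
[1] R2 @ {0↦1, 1↦2}  ⇒  7 nodes, 9 edges  {1-p->1 3-q->1 3-r->1 4-r->4 5-r->5 6-q->1 6-r->1 7-q->1 7-r->1}
[2] R2 @ {0↦1, 1↦3}  ⇒  6 nodes, 7 edges  {1-p->1 4-r->4 5-r->5 6-q->1 6-r->1 7-q->1 7-r->1}
[3] R2 @ {0↦1, 1↦6}  ⇒  5 nodes, 5 edges  {1-p->1 4-r->4 5-r->5 7-q->1 7-r->1}
[4] R2 @ {0↦1, 1↦7}  ⇒  4 nodes, 3 edges  {1-p->1 4-r->4 5-r->5}
[5] R3 @ {0↦4, 1↦1}  ⇒  3 nodes, 2 edges  {1-p->1 5-r->5}
[6] R3 @ {0↦5, 1↦1}  ⇒  2 nodes, 1 edges  {1-p->1}
final graph: no rule applies after step 6

Answer: 6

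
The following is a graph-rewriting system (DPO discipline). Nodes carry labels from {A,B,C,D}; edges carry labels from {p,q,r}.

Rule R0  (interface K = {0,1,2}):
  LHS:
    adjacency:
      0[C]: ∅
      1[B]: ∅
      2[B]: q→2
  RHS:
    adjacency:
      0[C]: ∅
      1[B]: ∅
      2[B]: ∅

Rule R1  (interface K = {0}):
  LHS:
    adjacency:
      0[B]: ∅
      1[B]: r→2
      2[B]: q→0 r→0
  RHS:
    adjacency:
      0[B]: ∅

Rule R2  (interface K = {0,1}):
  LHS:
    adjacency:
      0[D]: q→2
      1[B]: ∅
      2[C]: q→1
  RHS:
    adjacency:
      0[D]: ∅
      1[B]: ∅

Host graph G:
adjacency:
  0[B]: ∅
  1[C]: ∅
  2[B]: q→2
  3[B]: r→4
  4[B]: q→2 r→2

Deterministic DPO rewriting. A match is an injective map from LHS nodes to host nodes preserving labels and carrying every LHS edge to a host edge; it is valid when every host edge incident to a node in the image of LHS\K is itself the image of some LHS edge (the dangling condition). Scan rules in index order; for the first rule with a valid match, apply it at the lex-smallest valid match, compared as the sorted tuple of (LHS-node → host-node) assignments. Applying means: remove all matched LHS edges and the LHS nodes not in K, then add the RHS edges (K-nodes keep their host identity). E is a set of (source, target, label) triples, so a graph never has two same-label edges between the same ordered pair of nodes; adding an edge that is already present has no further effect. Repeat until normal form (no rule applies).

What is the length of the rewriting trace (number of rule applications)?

initial: |V|=5 |E|=4  E = 2-q->2 3-r->4 4-q->2 4-r->2
step 1: apply R0 at {0↦1, 1↦0, 2↦2}  → |V|=5 |E|=3  E = 3-r->4 4-q->2 4-r->2
step 2: apply R1 at {0↦2, 1↦3, 2↦4}  → |V|=3 |E|=0  E = ∅
normal form: no rule applies after step 2

Answer: 2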